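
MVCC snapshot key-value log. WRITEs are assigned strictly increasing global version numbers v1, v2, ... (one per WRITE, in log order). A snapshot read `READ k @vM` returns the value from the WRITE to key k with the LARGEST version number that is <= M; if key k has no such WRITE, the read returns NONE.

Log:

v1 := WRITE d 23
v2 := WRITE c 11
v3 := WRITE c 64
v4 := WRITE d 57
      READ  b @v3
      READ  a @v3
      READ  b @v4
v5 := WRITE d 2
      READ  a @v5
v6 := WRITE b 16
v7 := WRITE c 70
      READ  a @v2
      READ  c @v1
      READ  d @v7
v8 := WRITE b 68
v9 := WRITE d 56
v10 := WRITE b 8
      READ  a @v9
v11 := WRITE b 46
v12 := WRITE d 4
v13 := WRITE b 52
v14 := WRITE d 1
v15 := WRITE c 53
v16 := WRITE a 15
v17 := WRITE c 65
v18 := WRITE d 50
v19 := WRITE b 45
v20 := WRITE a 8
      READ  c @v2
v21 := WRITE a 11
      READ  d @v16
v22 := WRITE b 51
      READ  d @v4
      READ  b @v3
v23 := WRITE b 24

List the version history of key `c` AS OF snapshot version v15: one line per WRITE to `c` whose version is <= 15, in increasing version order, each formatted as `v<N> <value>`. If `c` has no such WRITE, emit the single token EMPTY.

Answer: v2 11
v3 64
v7 70
v15 53

Derivation:
Scan writes for key=c with version <= 15:
  v1 WRITE d 23 -> skip
  v2 WRITE c 11 -> keep
  v3 WRITE c 64 -> keep
  v4 WRITE d 57 -> skip
  v5 WRITE d 2 -> skip
  v6 WRITE b 16 -> skip
  v7 WRITE c 70 -> keep
  v8 WRITE b 68 -> skip
  v9 WRITE d 56 -> skip
  v10 WRITE b 8 -> skip
  v11 WRITE b 46 -> skip
  v12 WRITE d 4 -> skip
  v13 WRITE b 52 -> skip
  v14 WRITE d 1 -> skip
  v15 WRITE c 53 -> keep
  v16 WRITE a 15 -> skip
  v17 WRITE c 65 -> drop (> snap)
  v18 WRITE d 50 -> skip
  v19 WRITE b 45 -> skip
  v20 WRITE a 8 -> skip
  v21 WRITE a 11 -> skip
  v22 WRITE b 51 -> skip
  v23 WRITE b 24 -> skip
Collected: [(2, 11), (3, 64), (7, 70), (15, 53)]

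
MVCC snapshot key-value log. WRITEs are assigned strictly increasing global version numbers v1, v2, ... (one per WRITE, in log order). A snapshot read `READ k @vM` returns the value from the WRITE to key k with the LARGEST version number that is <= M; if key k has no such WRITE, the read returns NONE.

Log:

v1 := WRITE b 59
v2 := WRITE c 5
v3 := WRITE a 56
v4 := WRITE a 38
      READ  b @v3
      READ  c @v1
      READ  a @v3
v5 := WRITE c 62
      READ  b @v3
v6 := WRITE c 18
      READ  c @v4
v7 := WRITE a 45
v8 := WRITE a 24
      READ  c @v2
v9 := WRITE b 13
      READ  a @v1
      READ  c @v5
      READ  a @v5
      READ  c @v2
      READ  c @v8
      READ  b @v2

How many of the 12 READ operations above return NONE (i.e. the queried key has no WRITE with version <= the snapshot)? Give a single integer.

v1: WRITE b=59  (b history now [(1, 59)])
v2: WRITE c=5  (c history now [(2, 5)])
v3: WRITE a=56  (a history now [(3, 56)])
v4: WRITE a=38  (a history now [(3, 56), (4, 38)])
READ b @v3: history=[(1, 59)] -> pick v1 -> 59
READ c @v1: history=[(2, 5)] -> no version <= 1 -> NONE
READ a @v3: history=[(3, 56), (4, 38)] -> pick v3 -> 56
v5: WRITE c=62  (c history now [(2, 5), (5, 62)])
READ b @v3: history=[(1, 59)] -> pick v1 -> 59
v6: WRITE c=18  (c history now [(2, 5), (5, 62), (6, 18)])
READ c @v4: history=[(2, 5), (5, 62), (6, 18)] -> pick v2 -> 5
v7: WRITE a=45  (a history now [(3, 56), (4, 38), (7, 45)])
v8: WRITE a=24  (a history now [(3, 56), (4, 38), (7, 45), (8, 24)])
READ c @v2: history=[(2, 5), (5, 62), (6, 18)] -> pick v2 -> 5
v9: WRITE b=13  (b history now [(1, 59), (9, 13)])
READ a @v1: history=[(3, 56), (4, 38), (7, 45), (8, 24)] -> no version <= 1 -> NONE
READ c @v5: history=[(2, 5), (5, 62), (6, 18)] -> pick v5 -> 62
READ a @v5: history=[(3, 56), (4, 38), (7, 45), (8, 24)] -> pick v4 -> 38
READ c @v2: history=[(2, 5), (5, 62), (6, 18)] -> pick v2 -> 5
READ c @v8: history=[(2, 5), (5, 62), (6, 18)] -> pick v6 -> 18
READ b @v2: history=[(1, 59), (9, 13)] -> pick v1 -> 59
Read results in order: ['59', 'NONE', '56', '59', '5', '5', 'NONE', '62', '38', '5', '18', '59']
NONE count = 2

Answer: 2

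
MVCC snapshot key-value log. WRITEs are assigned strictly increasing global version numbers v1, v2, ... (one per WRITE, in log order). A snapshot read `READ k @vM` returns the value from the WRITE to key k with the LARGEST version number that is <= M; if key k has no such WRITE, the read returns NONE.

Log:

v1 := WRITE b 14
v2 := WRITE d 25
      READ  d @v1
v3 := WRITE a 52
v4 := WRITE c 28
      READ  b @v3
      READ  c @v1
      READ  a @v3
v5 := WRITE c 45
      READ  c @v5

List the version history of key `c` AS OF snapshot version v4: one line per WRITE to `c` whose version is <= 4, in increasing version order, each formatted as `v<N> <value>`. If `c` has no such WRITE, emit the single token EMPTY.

Scan writes for key=c with version <= 4:
  v1 WRITE b 14 -> skip
  v2 WRITE d 25 -> skip
  v3 WRITE a 52 -> skip
  v4 WRITE c 28 -> keep
  v5 WRITE c 45 -> drop (> snap)
Collected: [(4, 28)]

Answer: v4 28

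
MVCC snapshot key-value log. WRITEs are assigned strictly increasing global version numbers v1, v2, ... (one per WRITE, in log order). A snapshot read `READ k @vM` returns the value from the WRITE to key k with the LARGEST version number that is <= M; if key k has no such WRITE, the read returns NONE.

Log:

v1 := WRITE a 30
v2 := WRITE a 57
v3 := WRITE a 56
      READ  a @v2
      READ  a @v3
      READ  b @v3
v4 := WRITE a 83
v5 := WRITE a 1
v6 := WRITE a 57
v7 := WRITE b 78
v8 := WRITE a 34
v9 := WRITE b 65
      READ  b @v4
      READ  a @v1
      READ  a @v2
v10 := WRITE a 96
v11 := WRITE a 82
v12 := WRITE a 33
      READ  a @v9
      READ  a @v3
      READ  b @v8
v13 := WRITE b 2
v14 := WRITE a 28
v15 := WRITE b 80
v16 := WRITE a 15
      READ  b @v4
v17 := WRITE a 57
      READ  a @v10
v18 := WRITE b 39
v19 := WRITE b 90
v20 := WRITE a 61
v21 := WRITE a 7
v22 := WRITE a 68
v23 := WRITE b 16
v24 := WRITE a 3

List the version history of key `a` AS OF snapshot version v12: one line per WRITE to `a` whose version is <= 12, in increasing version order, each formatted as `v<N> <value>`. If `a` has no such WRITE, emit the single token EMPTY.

Scan writes for key=a with version <= 12:
  v1 WRITE a 30 -> keep
  v2 WRITE a 57 -> keep
  v3 WRITE a 56 -> keep
  v4 WRITE a 83 -> keep
  v5 WRITE a 1 -> keep
  v6 WRITE a 57 -> keep
  v7 WRITE b 78 -> skip
  v8 WRITE a 34 -> keep
  v9 WRITE b 65 -> skip
  v10 WRITE a 96 -> keep
  v11 WRITE a 82 -> keep
  v12 WRITE a 33 -> keep
  v13 WRITE b 2 -> skip
  v14 WRITE a 28 -> drop (> snap)
  v15 WRITE b 80 -> skip
  v16 WRITE a 15 -> drop (> snap)
  v17 WRITE a 57 -> drop (> snap)
  v18 WRITE b 39 -> skip
  v19 WRITE b 90 -> skip
  v20 WRITE a 61 -> drop (> snap)
  v21 WRITE a 7 -> drop (> snap)
  v22 WRITE a 68 -> drop (> snap)
  v23 WRITE b 16 -> skip
  v24 WRITE a 3 -> drop (> snap)
Collected: [(1, 30), (2, 57), (3, 56), (4, 83), (5, 1), (6, 57), (8, 34), (10, 96), (11, 82), (12, 33)]

Answer: v1 30
v2 57
v3 56
v4 83
v5 1
v6 57
v8 34
v10 96
v11 82
v12 33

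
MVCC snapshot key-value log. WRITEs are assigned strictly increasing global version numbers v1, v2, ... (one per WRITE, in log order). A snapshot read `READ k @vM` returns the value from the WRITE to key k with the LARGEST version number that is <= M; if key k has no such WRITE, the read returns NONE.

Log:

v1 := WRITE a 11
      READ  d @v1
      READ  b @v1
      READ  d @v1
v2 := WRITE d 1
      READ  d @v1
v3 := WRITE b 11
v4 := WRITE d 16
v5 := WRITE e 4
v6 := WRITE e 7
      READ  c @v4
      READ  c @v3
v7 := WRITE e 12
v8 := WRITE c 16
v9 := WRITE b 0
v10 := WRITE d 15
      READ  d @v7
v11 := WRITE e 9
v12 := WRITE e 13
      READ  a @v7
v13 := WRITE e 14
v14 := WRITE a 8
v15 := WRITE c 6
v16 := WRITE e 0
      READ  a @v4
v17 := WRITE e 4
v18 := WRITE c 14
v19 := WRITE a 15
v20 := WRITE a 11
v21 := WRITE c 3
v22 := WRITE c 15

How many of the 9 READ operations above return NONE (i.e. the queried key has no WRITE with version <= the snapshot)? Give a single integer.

v1: WRITE a=11  (a history now [(1, 11)])
READ d @v1: history=[] -> no version <= 1 -> NONE
READ b @v1: history=[] -> no version <= 1 -> NONE
READ d @v1: history=[] -> no version <= 1 -> NONE
v2: WRITE d=1  (d history now [(2, 1)])
READ d @v1: history=[(2, 1)] -> no version <= 1 -> NONE
v3: WRITE b=11  (b history now [(3, 11)])
v4: WRITE d=16  (d history now [(2, 1), (4, 16)])
v5: WRITE e=4  (e history now [(5, 4)])
v6: WRITE e=7  (e history now [(5, 4), (6, 7)])
READ c @v4: history=[] -> no version <= 4 -> NONE
READ c @v3: history=[] -> no version <= 3 -> NONE
v7: WRITE e=12  (e history now [(5, 4), (6, 7), (7, 12)])
v8: WRITE c=16  (c history now [(8, 16)])
v9: WRITE b=0  (b history now [(3, 11), (9, 0)])
v10: WRITE d=15  (d history now [(2, 1), (4, 16), (10, 15)])
READ d @v7: history=[(2, 1), (4, 16), (10, 15)] -> pick v4 -> 16
v11: WRITE e=9  (e history now [(5, 4), (6, 7), (7, 12), (11, 9)])
v12: WRITE e=13  (e history now [(5, 4), (6, 7), (7, 12), (11, 9), (12, 13)])
READ a @v7: history=[(1, 11)] -> pick v1 -> 11
v13: WRITE e=14  (e history now [(5, 4), (6, 7), (7, 12), (11, 9), (12, 13), (13, 14)])
v14: WRITE a=8  (a history now [(1, 11), (14, 8)])
v15: WRITE c=6  (c history now [(8, 16), (15, 6)])
v16: WRITE e=0  (e history now [(5, 4), (6, 7), (7, 12), (11, 9), (12, 13), (13, 14), (16, 0)])
READ a @v4: history=[(1, 11), (14, 8)] -> pick v1 -> 11
v17: WRITE e=4  (e history now [(5, 4), (6, 7), (7, 12), (11, 9), (12, 13), (13, 14), (16, 0), (17, 4)])
v18: WRITE c=14  (c history now [(8, 16), (15, 6), (18, 14)])
v19: WRITE a=15  (a history now [(1, 11), (14, 8), (19, 15)])
v20: WRITE a=11  (a history now [(1, 11), (14, 8), (19, 15), (20, 11)])
v21: WRITE c=3  (c history now [(8, 16), (15, 6), (18, 14), (21, 3)])
v22: WRITE c=15  (c history now [(8, 16), (15, 6), (18, 14), (21, 3), (22, 15)])
Read results in order: ['NONE', 'NONE', 'NONE', 'NONE', 'NONE', 'NONE', '16', '11', '11']
NONE count = 6

Answer: 6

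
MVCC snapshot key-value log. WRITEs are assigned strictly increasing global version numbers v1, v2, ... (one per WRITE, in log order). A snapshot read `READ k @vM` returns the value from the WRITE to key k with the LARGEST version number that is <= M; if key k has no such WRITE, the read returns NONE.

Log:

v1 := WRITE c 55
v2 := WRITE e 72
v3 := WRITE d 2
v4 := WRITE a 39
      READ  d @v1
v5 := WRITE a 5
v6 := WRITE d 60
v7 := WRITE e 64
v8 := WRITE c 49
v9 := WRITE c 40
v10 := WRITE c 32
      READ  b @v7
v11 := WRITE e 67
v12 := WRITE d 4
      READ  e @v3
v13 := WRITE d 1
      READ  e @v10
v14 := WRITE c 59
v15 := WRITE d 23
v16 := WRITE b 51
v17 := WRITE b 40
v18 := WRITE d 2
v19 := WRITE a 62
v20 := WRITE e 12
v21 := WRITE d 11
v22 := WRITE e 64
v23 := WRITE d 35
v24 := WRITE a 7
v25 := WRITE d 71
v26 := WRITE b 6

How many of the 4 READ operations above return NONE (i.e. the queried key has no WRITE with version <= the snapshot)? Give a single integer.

Answer: 2

Derivation:
v1: WRITE c=55  (c history now [(1, 55)])
v2: WRITE e=72  (e history now [(2, 72)])
v3: WRITE d=2  (d history now [(3, 2)])
v4: WRITE a=39  (a history now [(4, 39)])
READ d @v1: history=[(3, 2)] -> no version <= 1 -> NONE
v5: WRITE a=5  (a history now [(4, 39), (5, 5)])
v6: WRITE d=60  (d history now [(3, 2), (6, 60)])
v7: WRITE e=64  (e history now [(2, 72), (7, 64)])
v8: WRITE c=49  (c history now [(1, 55), (8, 49)])
v9: WRITE c=40  (c history now [(1, 55), (8, 49), (9, 40)])
v10: WRITE c=32  (c history now [(1, 55), (8, 49), (9, 40), (10, 32)])
READ b @v7: history=[] -> no version <= 7 -> NONE
v11: WRITE e=67  (e history now [(2, 72), (7, 64), (11, 67)])
v12: WRITE d=4  (d history now [(3, 2), (6, 60), (12, 4)])
READ e @v3: history=[(2, 72), (7, 64), (11, 67)] -> pick v2 -> 72
v13: WRITE d=1  (d history now [(3, 2), (6, 60), (12, 4), (13, 1)])
READ e @v10: history=[(2, 72), (7, 64), (11, 67)] -> pick v7 -> 64
v14: WRITE c=59  (c history now [(1, 55), (8, 49), (9, 40), (10, 32), (14, 59)])
v15: WRITE d=23  (d history now [(3, 2), (6, 60), (12, 4), (13, 1), (15, 23)])
v16: WRITE b=51  (b history now [(16, 51)])
v17: WRITE b=40  (b history now [(16, 51), (17, 40)])
v18: WRITE d=2  (d history now [(3, 2), (6, 60), (12, 4), (13, 1), (15, 23), (18, 2)])
v19: WRITE a=62  (a history now [(4, 39), (5, 5), (19, 62)])
v20: WRITE e=12  (e history now [(2, 72), (7, 64), (11, 67), (20, 12)])
v21: WRITE d=11  (d history now [(3, 2), (6, 60), (12, 4), (13, 1), (15, 23), (18, 2), (21, 11)])
v22: WRITE e=64  (e history now [(2, 72), (7, 64), (11, 67), (20, 12), (22, 64)])
v23: WRITE d=35  (d history now [(3, 2), (6, 60), (12, 4), (13, 1), (15, 23), (18, 2), (21, 11), (23, 35)])
v24: WRITE a=7  (a history now [(4, 39), (5, 5), (19, 62), (24, 7)])
v25: WRITE d=71  (d history now [(3, 2), (6, 60), (12, 4), (13, 1), (15, 23), (18, 2), (21, 11), (23, 35), (25, 71)])
v26: WRITE b=6  (b history now [(16, 51), (17, 40), (26, 6)])
Read results in order: ['NONE', 'NONE', '72', '64']
NONE count = 2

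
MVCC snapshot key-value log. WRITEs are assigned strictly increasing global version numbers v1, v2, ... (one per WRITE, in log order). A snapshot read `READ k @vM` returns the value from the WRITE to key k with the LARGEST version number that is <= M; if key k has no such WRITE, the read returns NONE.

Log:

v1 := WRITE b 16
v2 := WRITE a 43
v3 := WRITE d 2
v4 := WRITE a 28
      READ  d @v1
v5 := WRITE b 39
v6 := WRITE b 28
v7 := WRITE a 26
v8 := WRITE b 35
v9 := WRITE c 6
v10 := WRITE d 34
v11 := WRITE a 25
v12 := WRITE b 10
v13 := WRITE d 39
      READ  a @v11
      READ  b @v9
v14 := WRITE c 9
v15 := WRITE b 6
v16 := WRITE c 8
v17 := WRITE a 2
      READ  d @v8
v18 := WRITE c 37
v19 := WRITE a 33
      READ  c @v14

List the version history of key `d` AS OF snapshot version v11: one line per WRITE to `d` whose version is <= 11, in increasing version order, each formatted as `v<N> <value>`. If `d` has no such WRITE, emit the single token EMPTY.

Scan writes for key=d with version <= 11:
  v1 WRITE b 16 -> skip
  v2 WRITE a 43 -> skip
  v3 WRITE d 2 -> keep
  v4 WRITE a 28 -> skip
  v5 WRITE b 39 -> skip
  v6 WRITE b 28 -> skip
  v7 WRITE a 26 -> skip
  v8 WRITE b 35 -> skip
  v9 WRITE c 6 -> skip
  v10 WRITE d 34 -> keep
  v11 WRITE a 25 -> skip
  v12 WRITE b 10 -> skip
  v13 WRITE d 39 -> drop (> snap)
  v14 WRITE c 9 -> skip
  v15 WRITE b 6 -> skip
  v16 WRITE c 8 -> skip
  v17 WRITE a 2 -> skip
  v18 WRITE c 37 -> skip
  v19 WRITE a 33 -> skip
Collected: [(3, 2), (10, 34)]

Answer: v3 2
v10 34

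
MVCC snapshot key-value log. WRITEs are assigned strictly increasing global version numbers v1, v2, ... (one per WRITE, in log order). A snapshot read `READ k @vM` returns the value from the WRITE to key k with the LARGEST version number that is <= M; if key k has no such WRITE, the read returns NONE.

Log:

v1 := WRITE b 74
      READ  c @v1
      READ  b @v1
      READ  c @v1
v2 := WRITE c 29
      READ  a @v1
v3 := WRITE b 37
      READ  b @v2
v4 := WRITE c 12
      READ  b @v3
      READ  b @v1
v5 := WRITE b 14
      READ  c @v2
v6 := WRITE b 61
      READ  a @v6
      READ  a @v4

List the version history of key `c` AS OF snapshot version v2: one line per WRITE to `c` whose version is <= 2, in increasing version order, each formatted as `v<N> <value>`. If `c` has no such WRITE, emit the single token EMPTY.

Answer: v2 29

Derivation:
Scan writes for key=c with version <= 2:
  v1 WRITE b 74 -> skip
  v2 WRITE c 29 -> keep
  v3 WRITE b 37 -> skip
  v4 WRITE c 12 -> drop (> snap)
  v5 WRITE b 14 -> skip
  v6 WRITE b 61 -> skip
Collected: [(2, 29)]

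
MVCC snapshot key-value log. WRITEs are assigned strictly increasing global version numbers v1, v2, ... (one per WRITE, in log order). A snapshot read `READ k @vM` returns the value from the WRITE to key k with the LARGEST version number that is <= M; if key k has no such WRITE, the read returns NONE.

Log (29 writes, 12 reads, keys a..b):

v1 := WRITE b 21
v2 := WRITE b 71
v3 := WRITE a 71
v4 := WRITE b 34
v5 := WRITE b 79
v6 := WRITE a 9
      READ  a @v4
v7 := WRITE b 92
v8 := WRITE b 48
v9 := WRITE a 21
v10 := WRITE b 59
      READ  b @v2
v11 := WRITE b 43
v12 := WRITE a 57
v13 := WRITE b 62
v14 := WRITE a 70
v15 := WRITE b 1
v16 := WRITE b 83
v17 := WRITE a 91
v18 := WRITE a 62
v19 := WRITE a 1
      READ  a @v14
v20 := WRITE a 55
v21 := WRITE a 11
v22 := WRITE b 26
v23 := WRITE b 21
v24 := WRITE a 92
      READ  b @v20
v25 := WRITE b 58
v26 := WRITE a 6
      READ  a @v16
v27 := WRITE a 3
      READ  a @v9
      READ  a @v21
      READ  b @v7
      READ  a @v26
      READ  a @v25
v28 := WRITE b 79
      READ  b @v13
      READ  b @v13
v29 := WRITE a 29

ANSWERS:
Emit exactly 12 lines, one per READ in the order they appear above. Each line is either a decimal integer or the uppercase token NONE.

Answer: 71
71
70
83
70
21
11
92
6
92
62
62

Derivation:
v1: WRITE b=21  (b history now [(1, 21)])
v2: WRITE b=71  (b history now [(1, 21), (2, 71)])
v3: WRITE a=71  (a history now [(3, 71)])
v4: WRITE b=34  (b history now [(1, 21), (2, 71), (4, 34)])
v5: WRITE b=79  (b history now [(1, 21), (2, 71), (4, 34), (5, 79)])
v6: WRITE a=9  (a history now [(3, 71), (6, 9)])
READ a @v4: history=[(3, 71), (6, 9)] -> pick v3 -> 71
v7: WRITE b=92  (b history now [(1, 21), (2, 71), (4, 34), (5, 79), (7, 92)])
v8: WRITE b=48  (b history now [(1, 21), (2, 71), (4, 34), (5, 79), (7, 92), (8, 48)])
v9: WRITE a=21  (a history now [(3, 71), (6, 9), (9, 21)])
v10: WRITE b=59  (b history now [(1, 21), (2, 71), (4, 34), (5, 79), (7, 92), (8, 48), (10, 59)])
READ b @v2: history=[(1, 21), (2, 71), (4, 34), (5, 79), (7, 92), (8, 48), (10, 59)] -> pick v2 -> 71
v11: WRITE b=43  (b history now [(1, 21), (2, 71), (4, 34), (5, 79), (7, 92), (8, 48), (10, 59), (11, 43)])
v12: WRITE a=57  (a history now [(3, 71), (6, 9), (9, 21), (12, 57)])
v13: WRITE b=62  (b history now [(1, 21), (2, 71), (4, 34), (5, 79), (7, 92), (8, 48), (10, 59), (11, 43), (13, 62)])
v14: WRITE a=70  (a history now [(3, 71), (6, 9), (9, 21), (12, 57), (14, 70)])
v15: WRITE b=1  (b history now [(1, 21), (2, 71), (4, 34), (5, 79), (7, 92), (8, 48), (10, 59), (11, 43), (13, 62), (15, 1)])
v16: WRITE b=83  (b history now [(1, 21), (2, 71), (4, 34), (5, 79), (7, 92), (8, 48), (10, 59), (11, 43), (13, 62), (15, 1), (16, 83)])
v17: WRITE a=91  (a history now [(3, 71), (6, 9), (9, 21), (12, 57), (14, 70), (17, 91)])
v18: WRITE a=62  (a history now [(3, 71), (6, 9), (9, 21), (12, 57), (14, 70), (17, 91), (18, 62)])
v19: WRITE a=1  (a history now [(3, 71), (6, 9), (9, 21), (12, 57), (14, 70), (17, 91), (18, 62), (19, 1)])
READ a @v14: history=[(3, 71), (6, 9), (9, 21), (12, 57), (14, 70), (17, 91), (18, 62), (19, 1)] -> pick v14 -> 70
v20: WRITE a=55  (a history now [(3, 71), (6, 9), (9, 21), (12, 57), (14, 70), (17, 91), (18, 62), (19, 1), (20, 55)])
v21: WRITE a=11  (a history now [(3, 71), (6, 9), (9, 21), (12, 57), (14, 70), (17, 91), (18, 62), (19, 1), (20, 55), (21, 11)])
v22: WRITE b=26  (b history now [(1, 21), (2, 71), (4, 34), (5, 79), (7, 92), (8, 48), (10, 59), (11, 43), (13, 62), (15, 1), (16, 83), (22, 26)])
v23: WRITE b=21  (b history now [(1, 21), (2, 71), (4, 34), (5, 79), (7, 92), (8, 48), (10, 59), (11, 43), (13, 62), (15, 1), (16, 83), (22, 26), (23, 21)])
v24: WRITE a=92  (a history now [(3, 71), (6, 9), (9, 21), (12, 57), (14, 70), (17, 91), (18, 62), (19, 1), (20, 55), (21, 11), (24, 92)])
READ b @v20: history=[(1, 21), (2, 71), (4, 34), (5, 79), (7, 92), (8, 48), (10, 59), (11, 43), (13, 62), (15, 1), (16, 83), (22, 26), (23, 21)] -> pick v16 -> 83
v25: WRITE b=58  (b history now [(1, 21), (2, 71), (4, 34), (5, 79), (7, 92), (8, 48), (10, 59), (11, 43), (13, 62), (15, 1), (16, 83), (22, 26), (23, 21), (25, 58)])
v26: WRITE a=6  (a history now [(3, 71), (6, 9), (9, 21), (12, 57), (14, 70), (17, 91), (18, 62), (19, 1), (20, 55), (21, 11), (24, 92), (26, 6)])
READ a @v16: history=[(3, 71), (6, 9), (9, 21), (12, 57), (14, 70), (17, 91), (18, 62), (19, 1), (20, 55), (21, 11), (24, 92), (26, 6)] -> pick v14 -> 70
v27: WRITE a=3  (a history now [(3, 71), (6, 9), (9, 21), (12, 57), (14, 70), (17, 91), (18, 62), (19, 1), (20, 55), (21, 11), (24, 92), (26, 6), (27, 3)])
READ a @v9: history=[(3, 71), (6, 9), (9, 21), (12, 57), (14, 70), (17, 91), (18, 62), (19, 1), (20, 55), (21, 11), (24, 92), (26, 6), (27, 3)] -> pick v9 -> 21
READ a @v21: history=[(3, 71), (6, 9), (9, 21), (12, 57), (14, 70), (17, 91), (18, 62), (19, 1), (20, 55), (21, 11), (24, 92), (26, 6), (27, 3)] -> pick v21 -> 11
READ b @v7: history=[(1, 21), (2, 71), (4, 34), (5, 79), (7, 92), (8, 48), (10, 59), (11, 43), (13, 62), (15, 1), (16, 83), (22, 26), (23, 21), (25, 58)] -> pick v7 -> 92
READ a @v26: history=[(3, 71), (6, 9), (9, 21), (12, 57), (14, 70), (17, 91), (18, 62), (19, 1), (20, 55), (21, 11), (24, 92), (26, 6), (27, 3)] -> pick v26 -> 6
READ a @v25: history=[(3, 71), (6, 9), (9, 21), (12, 57), (14, 70), (17, 91), (18, 62), (19, 1), (20, 55), (21, 11), (24, 92), (26, 6), (27, 3)] -> pick v24 -> 92
v28: WRITE b=79  (b history now [(1, 21), (2, 71), (4, 34), (5, 79), (7, 92), (8, 48), (10, 59), (11, 43), (13, 62), (15, 1), (16, 83), (22, 26), (23, 21), (25, 58), (28, 79)])
READ b @v13: history=[(1, 21), (2, 71), (4, 34), (5, 79), (7, 92), (8, 48), (10, 59), (11, 43), (13, 62), (15, 1), (16, 83), (22, 26), (23, 21), (25, 58), (28, 79)] -> pick v13 -> 62
READ b @v13: history=[(1, 21), (2, 71), (4, 34), (5, 79), (7, 92), (8, 48), (10, 59), (11, 43), (13, 62), (15, 1), (16, 83), (22, 26), (23, 21), (25, 58), (28, 79)] -> pick v13 -> 62
v29: WRITE a=29  (a history now [(3, 71), (6, 9), (9, 21), (12, 57), (14, 70), (17, 91), (18, 62), (19, 1), (20, 55), (21, 11), (24, 92), (26, 6), (27, 3), (29, 29)])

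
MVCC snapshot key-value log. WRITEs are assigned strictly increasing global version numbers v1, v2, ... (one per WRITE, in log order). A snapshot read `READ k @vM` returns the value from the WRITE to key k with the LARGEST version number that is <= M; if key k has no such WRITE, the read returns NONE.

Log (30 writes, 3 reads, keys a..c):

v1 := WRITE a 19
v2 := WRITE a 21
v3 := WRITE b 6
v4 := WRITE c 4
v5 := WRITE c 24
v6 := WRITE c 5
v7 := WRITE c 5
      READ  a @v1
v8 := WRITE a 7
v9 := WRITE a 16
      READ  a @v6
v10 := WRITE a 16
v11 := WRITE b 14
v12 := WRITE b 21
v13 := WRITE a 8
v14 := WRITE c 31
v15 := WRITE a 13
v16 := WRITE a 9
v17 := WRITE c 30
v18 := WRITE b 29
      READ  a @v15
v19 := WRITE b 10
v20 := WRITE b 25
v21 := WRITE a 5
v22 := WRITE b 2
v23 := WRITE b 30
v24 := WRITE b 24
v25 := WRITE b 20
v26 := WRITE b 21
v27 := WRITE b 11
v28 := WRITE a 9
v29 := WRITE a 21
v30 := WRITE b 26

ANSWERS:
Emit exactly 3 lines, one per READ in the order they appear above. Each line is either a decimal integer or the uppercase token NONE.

Answer: 19
21
13

Derivation:
v1: WRITE a=19  (a history now [(1, 19)])
v2: WRITE a=21  (a history now [(1, 19), (2, 21)])
v3: WRITE b=6  (b history now [(3, 6)])
v4: WRITE c=4  (c history now [(4, 4)])
v5: WRITE c=24  (c history now [(4, 4), (5, 24)])
v6: WRITE c=5  (c history now [(4, 4), (5, 24), (6, 5)])
v7: WRITE c=5  (c history now [(4, 4), (5, 24), (6, 5), (7, 5)])
READ a @v1: history=[(1, 19), (2, 21)] -> pick v1 -> 19
v8: WRITE a=7  (a history now [(1, 19), (2, 21), (8, 7)])
v9: WRITE a=16  (a history now [(1, 19), (2, 21), (8, 7), (9, 16)])
READ a @v6: history=[(1, 19), (2, 21), (8, 7), (9, 16)] -> pick v2 -> 21
v10: WRITE a=16  (a history now [(1, 19), (2, 21), (8, 7), (9, 16), (10, 16)])
v11: WRITE b=14  (b history now [(3, 6), (11, 14)])
v12: WRITE b=21  (b history now [(3, 6), (11, 14), (12, 21)])
v13: WRITE a=8  (a history now [(1, 19), (2, 21), (8, 7), (9, 16), (10, 16), (13, 8)])
v14: WRITE c=31  (c history now [(4, 4), (5, 24), (6, 5), (7, 5), (14, 31)])
v15: WRITE a=13  (a history now [(1, 19), (2, 21), (8, 7), (9, 16), (10, 16), (13, 8), (15, 13)])
v16: WRITE a=9  (a history now [(1, 19), (2, 21), (8, 7), (9, 16), (10, 16), (13, 8), (15, 13), (16, 9)])
v17: WRITE c=30  (c history now [(4, 4), (5, 24), (6, 5), (7, 5), (14, 31), (17, 30)])
v18: WRITE b=29  (b history now [(3, 6), (11, 14), (12, 21), (18, 29)])
READ a @v15: history=[(1, 19), (2, 21), (8, 7), (9, 16), (10, 16), (13, 8), (15, 13), (16, 9)] -> pick v15 -> 13
v19: WRITE b=10  (b history now [(3, 6), (11, 14), (12, 21), (18, 29), (19, 10)])
v20: WRITE b=25  (b history now [(3, 6), (11, 14), (12, 21), (18, 29), (19, 10), (20, 25)])
v21: WRITE a=5  (a history now [(1, 19), (2, 21), (8, 7), (9, 16), (10, 16), (13, 8), (15, 13), (16, 9), (21, 5)])
v22: WRITE b=2  (b history now [(3, 6), (11, 14), (12, 21), (18, 29), (19, 10), (20, 25), (22, 2)])
v23: WRITE b=30  (b history now [(3, 6), (11, 14), (12, 21), (18, 29), (19, 10), (20, 25), (22, 2), (23, 30)])
v24: WRITE b=24  (b history now [(3, 6), (11, 14), (12, 21), (18, 29), (19, 10), (20, 25), (22, 2), (23, 30), (24, 24)])
v25: WRITE b=20  (b history now [(3, 6), (11, 14), (12, 21), (18, 29), (19, 10), (20, 25), (22, 2), (23, 30), (24, 24), (25, 20)])
v26: WRITE b=21  (b history now [(3, 6), (11, 14), (12, 21), (18, 29), (19, 10), (20, 25), (22, 2), (23, 30), (24, 24), (25, 20), (26, 21)])
v27: WRITE b=11  (b history now [(3, 6), (11, 14), (12, 21), (18, 29), (19, 10), (20, 25), (22, 2), (23, 30), (24, 24), (25, 20), (26, 21), (27, 11)])
v28: WRITE a=9  (a history now [(1, 19), (2, 21), (8, 7), (9, 16), (10, 16), (13, 8), (15, 13), (16, 9), (21, 5), (28, 9)])
v29: WRITE a=21  (a history now [(1, 19), (2, 21), (8, 7), (9, 16), (10, 16), (13, 8), (15, 13), (16, 9), (21, 5), (28, 9), (29, 21)])
v30: WRITE b=26  (b history now [(3, 6), (11, 14), (12, 21), (18, 29), (19, 10), (20, 25), (22, 2), (23, 30), (24, 24), (25, 20), (26, 21), (27, 11), (30, 26)])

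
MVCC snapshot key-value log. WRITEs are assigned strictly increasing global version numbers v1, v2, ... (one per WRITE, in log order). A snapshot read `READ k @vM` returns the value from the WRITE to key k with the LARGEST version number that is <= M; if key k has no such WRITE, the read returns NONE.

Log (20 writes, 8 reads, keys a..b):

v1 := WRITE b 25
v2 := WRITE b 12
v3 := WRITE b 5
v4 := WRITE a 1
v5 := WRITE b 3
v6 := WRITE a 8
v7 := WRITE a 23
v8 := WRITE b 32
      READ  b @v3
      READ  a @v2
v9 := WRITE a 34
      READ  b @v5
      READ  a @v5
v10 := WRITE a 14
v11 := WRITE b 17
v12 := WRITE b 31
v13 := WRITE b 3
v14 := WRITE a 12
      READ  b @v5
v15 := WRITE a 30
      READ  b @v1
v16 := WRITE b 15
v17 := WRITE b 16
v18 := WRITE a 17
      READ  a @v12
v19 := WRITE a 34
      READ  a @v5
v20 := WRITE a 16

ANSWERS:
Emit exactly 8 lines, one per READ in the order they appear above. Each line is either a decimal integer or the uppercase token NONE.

v1: WRITE b=25  (b history now [(1, 25)])
v2: WRITE b=12  (b history now [(1, 25), (2, 12)])
v3: WRITE b=5  (b history now [(1, 25), (2, 12), (3, 5)])
v4: WRITE a=1  (a history now [(4, 1)])
v5: WRITE b=3  (b history now [(1, 25), (2, 12), (3, 5), (5, 3)])
v6: WRITE a=8  (a history now [(4, 1), (6, 8)])
v7: WRITE a=23  (a history now [(4, 1), (6, 8), (7, 23)])
v8: WRITE b=32  (b history now [(1, 25), (2, 12), (3, 5), (5, 3), (8, 32)])
READ b @v3: history=[(1, 25), (2, 12), (3, 5), (5, 3), (8, 32)] -> pick v3 -> 5
READ a @v2: history=[(4, 1), (6, 8), (7, 23)] -> no version <= 2 -> NONE
v9: WRITE a=34  (a history now [(4, 1), (6, 8), (7, 23), (9, 34)])
READ b @v5: history=[(1, 25), (2, 12), (3, 5), (5, 3), (8, 32)] -> pick v5 -> 3
READ a @v5: history=[(4, 1), (6, 8), (7, 23), (9, 34)] -> pick v4 -> 1
v10: WRITE a=14  (a history now [(4, 1), (6, 8), (7, 23), (9, 34), (10, 14)])
v11: WRITE b=17  (b history now [(1, 25), (2, 12), (3, 5), (5, 3), (8, 32), (11, 17)])
v12: WRITE b=31  (b history now [(1, 25), (2, 12), (3, 5), (5, 3), (8, 32), (11, 17), (12, 31)])
v13: WRITE b=3  (b history now [(1, 25), (2, 12), (3, 5), (5, 3), (8, 32), (11, 17), (12, 31), (13, 3)])
v14: WRITE a=12  (a history now [(4, 1), (6, 8), (7, 23), (9, 34), (10, 14), (14, 12)])
READ b @v5: history=[(1, 25), (2, 12), (3, 5), (5, 3), (8, 32), (11, 17), (12, 31), (13, 3)] -> pick v5 -> 3
v15: WRITE a=30  (a history now [(4, 1), (6, 8), (7, 23), (9, 34), (10, 14), (14, 12), (15, 30)])
READ b @v1: history=[(1, 25), (2, 12), (3, 5), (5, 3), (8, 32), (11, 17), (12, 31), (13, 3)] -> pick v1 -> 25
v16: WRITE b=15  (b history now [(1, 25), (2, 12), (3, 5), (5, 3), (8, 32), (11, 17), (12, 31), (13, 3), (16, 15)])
v17: WRITE b=16  (b history now [(1, 25), (2, 12), (3, 5), (5, 3), (8, 32), (11, 17), (12, 31), (13, 3), (16, 15), (17, 16)])
v18: WRITE a=17  (a history now [(4, 1), (6, 8), (7, 23), (9, 34), (10, 14), (14, 12), (15, 30), (18, 17)])
READ a @v12: history=[(4, 1), (6, 8), (7, 23), (9, 34), (10, 14), (14, 12), (15, 30), (18, 17)] -> pick v10 -> 14
v19: WRITE a=34  (a history now [(4, 1), (6, 8), (7, 23), (9, 34), (10, 14), (14, 12), (15, 30), (18, 17), (19, 34)])
READ a @v5: history=[(4, 1), (6, 8), (7, 23), (9, 34), (10, 14), (14, 12), (15, 30), (18, 17), (19, 34)] -> pick v4 -> 1
v20: WRITE a=16  (a history now [(4, 1), (6, 8), (7, 23), (9, 34), (10, 14), (14, 12), (15, 30), (18, 17), (19, 34), (20, 16)])

Answer: 5
NONE
3
1
3
25
14
1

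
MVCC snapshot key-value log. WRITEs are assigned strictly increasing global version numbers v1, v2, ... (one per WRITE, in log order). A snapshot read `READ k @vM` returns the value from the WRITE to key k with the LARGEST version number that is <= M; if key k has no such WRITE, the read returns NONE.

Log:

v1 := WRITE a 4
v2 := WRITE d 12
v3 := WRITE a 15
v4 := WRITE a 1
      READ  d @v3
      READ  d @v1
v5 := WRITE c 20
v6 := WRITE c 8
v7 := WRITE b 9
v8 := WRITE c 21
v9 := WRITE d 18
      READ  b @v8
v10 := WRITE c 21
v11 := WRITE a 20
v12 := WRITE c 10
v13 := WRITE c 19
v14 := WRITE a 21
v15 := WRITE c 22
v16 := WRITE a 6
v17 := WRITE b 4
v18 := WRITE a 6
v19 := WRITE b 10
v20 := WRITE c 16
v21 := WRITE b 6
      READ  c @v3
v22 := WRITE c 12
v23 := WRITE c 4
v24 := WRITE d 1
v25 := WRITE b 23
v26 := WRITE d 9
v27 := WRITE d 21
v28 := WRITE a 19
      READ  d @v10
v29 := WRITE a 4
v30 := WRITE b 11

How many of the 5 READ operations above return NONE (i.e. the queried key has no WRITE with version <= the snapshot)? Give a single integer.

Answer: 2

Derivation:
v1: WRITE a=4  (a history now [(1, 4)])
v2: WRITE d=12  (d history now [(2, 12)])
v3: WRITE a=15  (a history now [(1, 4), (3, 15)])
v4: WRITE a=1  (a history now [(1, 4), (3, 15), (4, 1)])
READ d @v3: history=[(2, 12)] -> pick v2 -> 12
READ d @v1: history=[(2, 12)] -> no version <= 1 -> NONE
v5: WRITE c=20  (c history now [(5, 20)])
v6: WRITE c=8  (c history now [(5, 20), (6, 8)])
v7: WRITE b=9  (b history now [(7, 9)])
v8: WRITE c=21  (c history now [(5, 20), (6, 8), (8, 21)])
v9: WRITE d=18  (d history now [(2, 12), (9, 18)])
READ b @v8: history=[(7, 9)] -> pick v7 -> 9
v10: WRITE c=21  (c history now [(5, 20), (6, 8), (8, 21), (10, 21)])
v11: WRITE a=20  (a history now [(1, 4), (3, 15), (4, 1), (11, 20)])
v12: WRITE c=10  (c history now [(5, 20), (6, 8), (8, 21), (10, 21), (12, 10)])
v13: WRITE c=19  (c history now [(5, 20), (6, 8), (8, 21), (10, 21), (12, 10), (13, 19)])
v14: WRITE a=21  (a history now [(1, 4), (3, 15), (4, 1), (11, 20), (14, 21)])
v15: WRITE c=22  (c history now [(5, 20), (6, 8), (8, 21), (10, 21), (12, 10), (13, 19), (15, 22)])
v16: WRITE a=6  (a history now [(1, 4), (3, 15), (4, 1), (11, 20), (14, 21), (16, 6)])
v17: WRITE b=4  (b history now [(7, 9), (17, 4)])
v18: WRITE a=6  (a history now [(1, 4), (3, 15), (4, 1), (11, 20), (14, 21), (16, 6), (18, 6)])
v19: WRITE b=10  (b history now [(7, 9), (17, 4), (19, 10)])
v20: WRITE c=16  (c history now [(5, 20), (6, 8), (8, 21), (10, 21), (12, 10), (13, 19), (15, 22), (20, 16)])
v21: WRITE b=6  (b history now [(7, 9), (17, 4), (19, 10), (21, 6)])
READ c @v3: history=[(5, 20), (6, 8), (8, 21), (10, 21), (12, 10), (13, 19), (15, 22), (20, 16)] -> no version <= 3 -> NONE
v22: WRITE c=12  (c history now [(5, 20), (6, 8), (8, 21), (10, 21), (12, 10), (13, 19), (15, 22), (20, 16), (22, 12)])
v23: WRITE c=4  (c history now [(5, 20), (6, 8), (8, 21), (10, 21), (12, 10), (13, 19), (15, 22), (20, 16), (22, 12), (23, 4)])
v24: WRITE d=1  (d history now [(2, 12), (9, 18), (24, 1)])
v25: WRITE b=23  (b history now [(7, 9), (17, 4), (19, 10), (21, 6), (25, 23)])
v26: WRITE d=9  (d history now [(2, 12), (9, 18), (24, 1), (26, 9)])
v27: WRITE d=21  (d history now [(2, 12), (9, 18), (24, 1), (26, 9), (27, 21)])
v28: WRITE a=19  (a history now [(1, 4), (3, 15), (4, 1), (11, 20), (14, 21), (16, 6), (18, 6), (28, 19)])
READ d @v10: history=[(2, 12), (9, 18), (24, 1), (26, 9), (27, 21)] -> pick v9 -> 18
v29: WRITE a=4  (a history now [(1, 4), (3, 15), (4, 1), (11, 20), (14, 21), (16, 6), (18, 6), (28, 19), (29, 4)])
v30: WRITE b=11  (b history now [(7, 9), (17, 4), (19, 10), (21, 6), (25, 23), (30, 11)])
Read results in order: ['12', 'NONE', '9', 'NONE', '18']
NONE count = 2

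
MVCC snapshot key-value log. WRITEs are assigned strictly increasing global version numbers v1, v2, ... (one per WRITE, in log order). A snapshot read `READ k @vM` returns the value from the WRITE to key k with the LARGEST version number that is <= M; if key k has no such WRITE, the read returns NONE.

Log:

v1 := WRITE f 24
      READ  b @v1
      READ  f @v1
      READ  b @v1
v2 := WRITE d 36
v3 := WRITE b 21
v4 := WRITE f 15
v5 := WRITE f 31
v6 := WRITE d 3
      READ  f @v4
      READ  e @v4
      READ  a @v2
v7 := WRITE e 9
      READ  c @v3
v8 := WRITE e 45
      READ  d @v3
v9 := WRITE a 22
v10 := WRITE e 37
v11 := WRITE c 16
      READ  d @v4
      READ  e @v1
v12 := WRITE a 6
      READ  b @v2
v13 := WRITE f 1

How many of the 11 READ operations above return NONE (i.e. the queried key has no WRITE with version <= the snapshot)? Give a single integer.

Answer: 7

Derivation:
v1: WRITE f=24  (f history now [(1, 24)])
READ b @v1: history=[] -> no version <= 1 -> NONE
READ f @v1: history=[(1, 24)] -> pick v1 -> 24
READ b @v1: history=[] -> no version <= 1 -> NONE
v2: WRITE d=36  (d history now [(2, 36)])
v3: WRITE b=21  (b history now [(3, 21)])
v4: WRITE f=15  (f history now [(1, 24), (4, 15)])
v5: WRITE f=31  (f history now [(1, 24), (4, 15), (5, 31)])
v6: WRITE d=3  (d history now [(2, 36), (6, 3)])
READ f @v4: history=[(1, 24), (4, 15), (5, 31)] -> pick v4 -> 15
READ e @v4: history=[] -> no version <= 4 -> NONE
READ a @v2: history=[] -> no version <= 2 -> NONE
v7: WRITE e=9  (e history now [(7, 9)])
READ c @v3: history=[] -> no version <= 3 -> NONE
v8: WRITE e=45  (e history now [(7, 9), (8, 45)])
READ d @v3: history=[(2, 36), (6, 3)] -> pick v2 -> 36
v9: WRITE a=22  (a history now [(9, 22)])
v10: WRITE e=37  (e history now [(7, 9), (8, 45), (10, 37)])
v11: WRITE c=16  (c history now [(11, 16)])
READ d @v4: history=[(2, 36), (6, 3)] -> pick v2 -> 36
READ e @v1: history=[(7, 9), (8, 45), (10, 37)] -> no version <= 1 -> NONE
v12: WRITE a=6  (a history now [(9, 22), (12, 6)])
READ b @v2: history=[(3, 21)] -> no version <= 2 -> NONE
v13: WRITE f=1  (f history now [(1, 24), (4, 15), (5, 31), (13, 1)])
Read results in order: ['NONE', '24', 'NONE', '15', 'NONE', 'NONE', 'NONE', '36', '36', 'NONE', 'NONE']
NONE count = 7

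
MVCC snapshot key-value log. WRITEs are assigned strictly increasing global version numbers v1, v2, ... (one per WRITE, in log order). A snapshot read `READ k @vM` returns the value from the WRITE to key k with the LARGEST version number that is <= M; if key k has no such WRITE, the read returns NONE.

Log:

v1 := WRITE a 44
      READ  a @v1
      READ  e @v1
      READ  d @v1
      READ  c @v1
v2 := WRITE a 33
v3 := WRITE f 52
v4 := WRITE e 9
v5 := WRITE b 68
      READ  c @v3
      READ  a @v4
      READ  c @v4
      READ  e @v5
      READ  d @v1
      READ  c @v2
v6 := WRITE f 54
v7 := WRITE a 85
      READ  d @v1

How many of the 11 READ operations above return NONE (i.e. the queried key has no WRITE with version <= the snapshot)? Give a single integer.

v1: WRITE a=44  (a history now [(1, 44)])
READ a @v1: history=[(1, 44)] -> pick v1 -> 44
READ e @v1: history=[] -> no version <= 1 -> NONE
READ d @v1: history=[] -> no version <= 1 -> NONE
READ c @v1: history=[] -> no version <= 1 -> NONE
v2: WRITE a=33  (a history now [(1, 44), (2, 33)])
v3: WRITE f=52  (f history now [(3, 52)])
v4: WRITE e=9  (e history now [(4, 9)])
v5: WRITE b=68  (b history now [(5, 68)])
READ c @v3: history=[] -> no version <= 3 -> NONE
READ a @v4: history=[(1, 44), (2, 33)] -> pick v2 -> 33
READ c @v4: history=[] -> no version <= 4 -> NONE
READ e @v5: history=[(4, 9)] -> pick v4 -> 9
READ d @v1: history=[] -> no version <= 1 -> NONE
READ c @v2: history=[] -> no version <= 2 -> NONE
v6: WRITE f=54  (f history now [(3, 52), (6, 54)])
v7: WRITE a=85  (a history now [(1, 44), (2, 33), (7, 85)])
READ d @v1: history=[] -> no version <= 1 -> NONE
Read results in order: ['44', 'NONE', 'NONE', 'NONE', 'NONE', '33', 'NONE', '9', 'NONE', 'NONE', 'NONE']
NONE count = 8

Answer: 8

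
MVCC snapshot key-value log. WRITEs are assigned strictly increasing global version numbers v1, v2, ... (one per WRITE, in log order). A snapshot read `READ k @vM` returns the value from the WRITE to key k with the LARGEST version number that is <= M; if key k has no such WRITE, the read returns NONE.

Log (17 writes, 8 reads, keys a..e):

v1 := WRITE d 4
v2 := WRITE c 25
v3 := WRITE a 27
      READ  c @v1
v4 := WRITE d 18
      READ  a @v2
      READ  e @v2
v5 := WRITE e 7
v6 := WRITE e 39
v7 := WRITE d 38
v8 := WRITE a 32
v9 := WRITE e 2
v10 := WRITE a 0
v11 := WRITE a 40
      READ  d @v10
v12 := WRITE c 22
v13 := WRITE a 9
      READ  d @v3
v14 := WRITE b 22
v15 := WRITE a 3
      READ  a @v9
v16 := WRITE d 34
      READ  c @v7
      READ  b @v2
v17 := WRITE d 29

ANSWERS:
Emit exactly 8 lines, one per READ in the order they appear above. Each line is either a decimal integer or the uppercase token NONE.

Answer: NONE
NONE
NONE
38
4
32
25
NONE

Derivation:
v1: WRITE d=4  (d history now [(1, 4)])
v2: WRITE c=25  (c history now [(2, 25)])
v3: WRITE a=27  (a history now [(3, 27)])
READ c @v1: history=[(2, 25)] -> no version <= 1 -> NONE
v4: WRITE d=18  (d history now [(1, 4), (4, 18)])
READ a @v2: history=[(3, 27)] -> no version <= 2 -> NONE
READ e @v2: history=[] -> no version <= 2 -> NONE
v5: WRITE e=7  (e history now [(5, 7)])
v6: WRITE e=39  (e history now [(5, 7), (6, 39)])
v7: WRITE d=38  (d history now [(1, 4), (4, 18), (7, 38)])
v8: WRITE a=32  (a history now [(3, 27), (8, 32)])
v9: WRITE e=2  (e history now [(5, 7), (6, 39), (9, 2)])
v10: WRITE a=0  (a history now [(3, 27), (8, 32), (10, 0)])
v11: WRITE a=40  (a history now [(3, 27), (8, 32), (10, 0), (11, 40)])
READ d @v10: history=[(1, 4), (4, 18), (7, 38)] -> pick v7 -> 38
v12: WRITE c=22  (c history now [(2, 25), (12, 22)])
v13: WRITE a=9  (a history now [(3, 27), (8, 32), (10, 0), (11, 40), (13, 9)])
READ d @v3: history=[(1, 4), (4, 18), (7, 38)] -> pick v1 -> 4
v14: WRITE b=22  (b history now [(14, 22)])
v15: WRITE a=3  (a history now [(3, 27), (8, 32), (10, 0), (11, 40), (13, 9), (15, 3)])
READ a @v9: history=[(3, 27), (8, 32), (10, 0), (11, 40), (13, 9), (15, 3)] -> pick v8 -> 32
v16: WRITE d=34  (d history now [(1, 4), (4, 18), (7, 38), (16, 34)])
READ c @v7: history=[(2, 25), (12, 22)] -> pick v2 -> 25
READ b @v2: history=[(14, 22)] -> no version <= 2 -> NONE
v17: WRITE d=29  (d history now [(1, 4), (4, 18), (7, 38), (16, 34), (17, 29)])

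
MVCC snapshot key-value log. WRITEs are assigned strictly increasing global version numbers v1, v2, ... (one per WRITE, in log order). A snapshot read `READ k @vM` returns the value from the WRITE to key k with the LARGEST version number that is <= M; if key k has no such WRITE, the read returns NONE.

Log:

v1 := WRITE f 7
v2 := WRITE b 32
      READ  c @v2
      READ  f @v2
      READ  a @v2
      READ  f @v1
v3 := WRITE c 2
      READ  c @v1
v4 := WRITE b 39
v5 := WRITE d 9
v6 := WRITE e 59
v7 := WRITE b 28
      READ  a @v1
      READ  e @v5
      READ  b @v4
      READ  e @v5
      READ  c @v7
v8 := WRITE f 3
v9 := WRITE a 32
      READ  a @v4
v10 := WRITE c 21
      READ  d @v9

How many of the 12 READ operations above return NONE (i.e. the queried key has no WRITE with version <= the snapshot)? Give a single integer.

v1: WRITE f=7  (f history now [(1, 7)])
v2: WRITE b=32  (b history now [(2, 32)])
READ c @v2: history=[] -> no version <= 2 -> NONE
READ f @v2: history=[(1, 7)] -> pick v1 -> 7
READ a @v2: history=[] -> no version <= 2 -> NONE
READ f @v1: history=[(1, 7)] -> pick v1 -> 7
v3: WRITE c=2  (c history now [(3, 2)])
READ c @v1: history=[(3, 2)] -> no version <= 1 -> NONE
v4: WRITE b=39  (b history now [(2, 32), (4, 39)])
v5: WRITE d=9  (d history now [(5, 9)])
v6: WRITE e=59  (e history now [(6, 59)])
v7: WRITE b=28  (b history now [(2, 32), (4, 39), (7, 28)])
READ a @v1: history=[] -> no version <= 1 -> NONE
READ e @v5: history=[(6, 59)] -> no version <= 5 -> NONE
READ b @v4: history=[(2, 32), (4, 39), (7, 28)] -> pick v4 -> 39
READ e @v5: history=[(6, 59)] -> no version <= 5 -> NONE
READ c @v7: history=[(3, 2)] -> pick v3 -> 2
v8: WRITE f=3  (f history now [(1, 7), (8, 3)])
v9: WRITE a=32  (a history now [(9, 32)])
READ a @v4: history=[(9, 32)] -> no version <= 4 -> NONE
v10: WRITE c=21  (c history now [(3, 2), (10, 21)])
READ d @v9: history=[(5, 9)] -> pick v5 -> 9
Read results in order: ['NONE', '7', 'NONE', '7', 'NONE', 'NONE', 'NONE', '39', 'NONE', '2', 'NONE', '9']
NONE count = 7

Answer: 7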